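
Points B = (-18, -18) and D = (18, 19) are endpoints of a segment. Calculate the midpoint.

The midpoint is the point halfway along the segment.
Move half the horizontal distance: -18 + (18 - -18)/2 = -18 + 36/2 = 0
Move half the vertical distance: -18 + (19 - -18)/2 = -18 + 37/2 = 1/2
Midpoint = (0, 1/2)

(0, 1/2)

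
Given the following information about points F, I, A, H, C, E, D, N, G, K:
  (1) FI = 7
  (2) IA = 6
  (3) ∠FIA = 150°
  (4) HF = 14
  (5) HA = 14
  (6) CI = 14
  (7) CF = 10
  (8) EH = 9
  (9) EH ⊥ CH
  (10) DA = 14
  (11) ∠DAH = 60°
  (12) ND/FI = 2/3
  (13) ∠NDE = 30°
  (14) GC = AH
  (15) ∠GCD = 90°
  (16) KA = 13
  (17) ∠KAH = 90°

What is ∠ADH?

Step 1: By the law of cosines on triangle DAH: DH² = 14² + 14² − 2·14·14·cos(60°) = 196, so DH = 14.
Step 2: By the inverse law of cosines on triangle ADH: cos(∠ADH) = (14² + 14² − 14²) / (2·14·14) = 196/392 = 0.5, so ∠ADH = 60°.

Therefore, the measure of angle ∠ADH = 60°.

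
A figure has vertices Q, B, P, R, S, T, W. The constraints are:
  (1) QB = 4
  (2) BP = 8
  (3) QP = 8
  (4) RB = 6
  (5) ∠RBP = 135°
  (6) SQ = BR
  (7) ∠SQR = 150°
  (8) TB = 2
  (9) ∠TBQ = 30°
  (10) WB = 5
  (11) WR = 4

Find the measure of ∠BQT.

Step 1: By the law of cosines on triangle QBT: QT² = 4² + 2² − 2·4·2·cos(30°) = 6.14, so QT ≈ 2.48.
Step 2: By the inverse law of cosines on triangle BQT: cos(∠BQT) = (4² + 2.48² − 2²) / (2·4·2.48) = 18.14/19.83 = 0.915, so ∠BQT = 23.79°.

Therefore, the measure of angle ∠BQT = 23.79°.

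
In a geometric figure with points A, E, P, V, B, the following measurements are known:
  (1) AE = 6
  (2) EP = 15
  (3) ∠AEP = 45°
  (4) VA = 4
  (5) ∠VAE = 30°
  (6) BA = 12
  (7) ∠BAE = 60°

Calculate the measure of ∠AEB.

Step 1: By the law of cosines on triangle EAB: EB² = 6² + 12² − 2·6·12·cos(60°) = 108, so EB = 6·√3.
Step 2: By the inverse law of cosines on triangle AEB: cos(∠AEB) = (6² + (6·√3)² − 12²) / (2·6·6·√3) = 0/124.71 = 0, so ∠AEB = 90°.

Therefore, the measure of angle ∠AEB = 90°.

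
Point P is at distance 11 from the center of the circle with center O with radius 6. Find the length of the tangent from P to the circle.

The tangent, radius, and line from the external point to the center form a right triangle.
The right angle is where the tangent meets the radius.
By the Pythagorean theorem: tangent² + 6² = 11²
tangent² = 121 - 36 = 85
tangent = sqrt(85)

sqrt(85)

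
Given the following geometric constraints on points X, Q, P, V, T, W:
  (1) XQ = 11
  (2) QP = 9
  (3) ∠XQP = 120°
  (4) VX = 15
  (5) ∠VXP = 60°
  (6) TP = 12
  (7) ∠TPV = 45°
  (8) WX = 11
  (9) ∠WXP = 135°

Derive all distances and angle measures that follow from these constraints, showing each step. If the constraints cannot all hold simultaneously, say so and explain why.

The constraints are consistent.

Step 1: From XQ = 11, QP = 9, and ∠XQP = 120°, by the law of cosines:
  XP² = XQ² + QP² - 2·XQ·QP·cos(120°) = 121 + 81 + 99 = 301
  XP ≈ 17.35

Step 2: From PX = 17.35, XV = 15, and ∠PXV = 60°, by the law of cosines:
  PV² = PX² + XV² - 2·PX·XV·cos(60°) = 301 + 225 - 260.2 = 265.8
  PV ≈ 16.3

Step 3: From PX = 17.35, XW = 11, and ∠PXW = 135°, by the law of cosines:
  PW² = PX² + XW² - 2·PX·XW·cos(135°) = 301 + 121 + 269.9 = 691.9
  PW ≈ 26.3

Step 4: From XP = 17.35, XQ = 11, PQ = 9, by the inverse law of cosines:
  cos(∠PXQ) = (XP² + XQ² - PQ²) / (2·XP·XQ)
  ∠PXQ = 26.7°

Step 5: From PQ = 9, PX = 17.35, QX = 11, by the inverse law of cosines:
  cos(∠QPX) = (PQ² + PX² - QX²) / (2·PQ·PX)
  ∠QPX = 33.3°

Step 6: From VP = 16.3, PT = 12, and ∠VPT = 45°, by the law of cosines:
  VT² = VP² + PT² - 2·VP·PT·cos(45°) = 265.8 + 144 - 276.7 = 133.1
  VT ≈ 11.54

Step 7: From PV = 16.3, PX = 17.35, VX = 15, by the inverse law of cosines:
  cos(∠VPX) = (PV² + PX² - VX²) / (2·PV·PX)
  ∠VPX = 52.83°

Step 8: From PW = 26.3, PX = 17.35, WX = 11, by the inverse law of cosines:
  cos(∠WPX) = (PW² + PX² - WX²) / (2·PW·PX)
  ∠WPX = 17.2°

Step 9: From VP = 16.3, VX = 15, PX = 17.35, by the inverse law of cosines:
  cos(∠PVX) = (VP² + VX² - PX²) / (2·VP·VX)
  ∠PVX = 67.17°

Step 10: From WP = 26.3, WX = 11, PX = 17.35, by the inverse law of cosines:
  cos(∠PWX) = (WP² + WX² - PX²) / (2·WP·WX)
  ∠PWX = 27.8°

Step 11: From VP = 16.3, VT = 11.54, PT = 12, by the inverse law of cosines:
  cos(∠PVT) = (VP² + VT² - PT²) / (2·VP·VT)
  ∠PVT = 47.35°

Step 12: From TP = 12, TV = 11.54, PV = 16.3, by the inverse law of cosines:
  cos(∠PTV) = (TP² + TV² - PV²) / (2·TP·TV)
  ∠PTV = 87.65°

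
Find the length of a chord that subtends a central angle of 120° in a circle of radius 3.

Drop a perpendicular from the center to the chord, bisecting both the chord and the central angle.
Each half-chord = r sin(θ/2) = 3 sin(60°).
The full chord = 2 × 3 × sin(60°) = 3*sqrt(3).

3*sqrt(3)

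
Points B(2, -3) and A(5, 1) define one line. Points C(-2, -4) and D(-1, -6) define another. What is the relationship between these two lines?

Slope of line 1: m1 = (1 - -3)/(5 - 2) = 4/3 = 4/3
Slope of line 2: m2 = (-6 - -4)/(-1 - -2) = -2/1 = -2
m1 != m2 (4/3 != -2), so not parallel.
m1 * m2 = (4/3) * (-2) = -8/3 != -1, so not perpendicular.
The lines are neither parallel nor perpendicular.

Neither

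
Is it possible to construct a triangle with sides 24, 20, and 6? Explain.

Sort the sides: 6, 20, 24.
It suffices to check that the sum of the two smallest exceeds the largest:
6 + 20 = 26 > 24. ✓
Yes, a valid triangle can be formed.

Yes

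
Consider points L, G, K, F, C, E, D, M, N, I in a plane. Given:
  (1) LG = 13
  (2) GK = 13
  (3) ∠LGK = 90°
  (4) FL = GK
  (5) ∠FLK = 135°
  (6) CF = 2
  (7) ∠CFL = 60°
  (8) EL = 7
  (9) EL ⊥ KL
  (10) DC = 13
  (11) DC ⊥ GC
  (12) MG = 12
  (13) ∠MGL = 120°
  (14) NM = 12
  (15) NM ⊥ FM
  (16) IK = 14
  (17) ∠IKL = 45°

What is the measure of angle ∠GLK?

Step 1: By the law of cosines on triangle LGK: LK² = 13² + 13² − 2·13·13·cos(90°) = 338, so LK = 13·√2.
Step 2: By the inverse law of cosines on triangle GLK: cos(∠GLK) = (13² + (13·√2)² − 13²) / (2·13·13·√2) = 338/478 = 0.7071, so ∠GLK = 45°.

Therefore, the measure of angle ∠GLK = 45°.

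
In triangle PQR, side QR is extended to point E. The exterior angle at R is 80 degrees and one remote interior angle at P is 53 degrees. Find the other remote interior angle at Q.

By the exterior angle theorem: exterior angle = sum of remote interior angles.
80 = 53 + angle Q
angle Q = 80 - 53 = 27 degrees

27 degrees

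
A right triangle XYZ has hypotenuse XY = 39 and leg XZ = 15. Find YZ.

Rearranging the Pythagorean theorem to solve for the unknown leg:
leg^2 = hypotenuse^2 - known_leg^2 = 1521 - 225 = 1296
leg = sqrt(1296) = 36.

36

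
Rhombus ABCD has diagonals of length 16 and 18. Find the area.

Area = (16 * 18) / 2 = 288 / 2 = 144

144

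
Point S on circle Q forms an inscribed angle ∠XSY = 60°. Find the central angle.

Central angle = 2 × 60° = 120° (inscribed angle theorem).

120°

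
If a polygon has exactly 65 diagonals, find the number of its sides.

Using d = n(n - 3)/2, we solve 65 = n(n - 3)/2.
So n(n - 3) = 130.
Testing n = 13: 13 * 10 = 130 = 130. Correct.
The polygon has 13 sides.

13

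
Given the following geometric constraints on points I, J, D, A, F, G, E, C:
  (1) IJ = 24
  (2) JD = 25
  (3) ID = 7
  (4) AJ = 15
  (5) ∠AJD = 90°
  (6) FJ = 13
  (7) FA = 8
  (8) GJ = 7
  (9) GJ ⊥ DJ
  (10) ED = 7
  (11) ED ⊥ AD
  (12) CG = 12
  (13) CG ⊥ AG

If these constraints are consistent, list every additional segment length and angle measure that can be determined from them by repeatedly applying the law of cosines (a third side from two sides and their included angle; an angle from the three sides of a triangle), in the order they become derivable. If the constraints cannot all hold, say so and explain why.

The constraints are consistent. Derivable facts, in order:
After 1 step:
- DA = 5·√34
- DG ≈ 25.96
- ∠AFJ = 87.8°
- ∠AJF = 32.2°
- ∠DIJ = 90°
- ∠DJI = 16.26°
- ∠FAJ = 60°
- ∠IDJ = 73.74°
After 2 steps:
- AE ≈ 29.98
- ∠ADJ = 30.96°
- ∠DAJ = 59.04°
- ∠DGJ = 74.36°
- ∠GDJ = 15.64°
After 3 steps:
- ∠AED = 76.5°
- ∠DAE = 13.5°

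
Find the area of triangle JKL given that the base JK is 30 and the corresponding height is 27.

Area = (1/2) * base * height
Area = (1/2) * 30 * 27
Area = 405

405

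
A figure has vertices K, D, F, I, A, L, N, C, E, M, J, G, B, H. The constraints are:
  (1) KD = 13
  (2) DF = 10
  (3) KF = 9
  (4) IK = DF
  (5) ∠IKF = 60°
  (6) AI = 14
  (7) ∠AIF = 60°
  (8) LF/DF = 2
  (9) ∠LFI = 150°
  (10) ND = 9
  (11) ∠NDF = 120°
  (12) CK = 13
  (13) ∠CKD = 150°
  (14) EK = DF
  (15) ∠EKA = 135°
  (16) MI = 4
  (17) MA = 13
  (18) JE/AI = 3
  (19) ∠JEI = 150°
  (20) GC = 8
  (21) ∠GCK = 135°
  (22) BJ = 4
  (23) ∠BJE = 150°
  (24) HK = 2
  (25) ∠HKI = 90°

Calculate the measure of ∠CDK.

Step 1: By the law of cosines on triangle DKC: DC² = 13² + 13² − 2·13·13·cos(150°) = 630.72, so DC ≈ 25.11.
Step 2: By the inverse law of cosines on triangle CDK: cos(∠CDK) = (25.11² + 13² − 13²) / (2·25.11·13) = 630.72/652.97 = 0.9659, so ∠CDK = 15°.

Therefore, the measure of angle ∠CDK = 15°.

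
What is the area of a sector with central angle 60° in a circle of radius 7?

Sector area = πr² × θ/360
= π × 7² × 1/6
= π × 49 × 1/6
= 49*pi/6

49*pi/6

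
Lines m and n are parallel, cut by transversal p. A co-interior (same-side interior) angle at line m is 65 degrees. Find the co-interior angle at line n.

Co-interior (same-side interior) angles are between the parallel lines on the same side of the transversal.
Unlike corresponding or alternate interior angles, they are supplementary rather than equal.
So the angle = 180 - 65 = 115 degrees.

115 degrees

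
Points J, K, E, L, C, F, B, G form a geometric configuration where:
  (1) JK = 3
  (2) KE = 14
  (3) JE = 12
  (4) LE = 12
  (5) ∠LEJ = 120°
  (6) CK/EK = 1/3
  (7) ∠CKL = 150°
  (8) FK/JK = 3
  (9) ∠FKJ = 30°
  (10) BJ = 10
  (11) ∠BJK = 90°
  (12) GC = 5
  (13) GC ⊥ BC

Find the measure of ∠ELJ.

Step 1: By the law of cosines on triangle LEJ: LJ² = 12² + 12² − 2·12·12·cos(120°) = 432, so LJ = 12·√3.
Step 2: By the inverse law of cosines on triangle ELJ: cos(∠ELJ) = (12² + (12·√3)² − 12²) / (2·12·12·√3) = 432/498.83 = 0.866, so ∠ELJ = 30°.

Therefore, the measure of angle ∠ELJ = 30°.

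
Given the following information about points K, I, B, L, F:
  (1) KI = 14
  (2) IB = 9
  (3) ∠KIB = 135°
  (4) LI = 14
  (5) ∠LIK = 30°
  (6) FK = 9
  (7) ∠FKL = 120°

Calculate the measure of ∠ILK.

Step 1: By the law of cosines on triangle LIK: LK² = 14² + 14² − 2·14·14·cos(30°) = 52.52, so LK ≈ 7.25.
Step 2: By the inverse law of cosines on triangle ILK: cos(∠ILK) = (14² + 7.25² − 14²) / (2·14·7.25) = 52.52/202.91 = 0.2588, so ∠ILK = 75°.

Therefore, the measure of angle ∠ILK = 75°.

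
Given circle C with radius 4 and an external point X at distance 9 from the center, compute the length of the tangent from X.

Let T be the point of tangency. Then CT ⊥ XT (radius ⊥ tangent).
In right triangle CTX: CX² = CT² + XT²
9² = 4² + XT²
XT² = 65, XT = sqrt(65)

sqrt(65)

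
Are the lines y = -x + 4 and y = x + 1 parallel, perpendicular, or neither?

Slope of line 1: m1 = -1
Slope of line 2: m2 = 1
m1 * m2 = -1, so perpendicular.

Perpendicular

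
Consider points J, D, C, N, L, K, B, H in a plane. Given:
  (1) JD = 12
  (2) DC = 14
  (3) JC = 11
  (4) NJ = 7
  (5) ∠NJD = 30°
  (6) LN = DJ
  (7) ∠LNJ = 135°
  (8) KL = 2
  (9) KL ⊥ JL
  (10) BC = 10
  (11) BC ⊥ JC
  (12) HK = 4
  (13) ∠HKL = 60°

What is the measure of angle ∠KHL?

Step 1: By the law of cosines on triangle HKL: HL² = 4² + 2² − 2·4·2·cos(60°) = 12, so HL = 2·√3.
Step 2: By the inverse law of cosines on triangle KHL: cos(∠KHL) = (4² + (2·√3)² − 2²) / (2·4·2·√3) = 24/27.71 = 0.866, so ∠KHL = 30°.

Therefore, the measure of angle ∠KHL = 30°.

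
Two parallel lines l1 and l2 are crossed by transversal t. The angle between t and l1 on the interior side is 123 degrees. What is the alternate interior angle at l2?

Alternate interior angles are equal: 123 degrees.

123 degrees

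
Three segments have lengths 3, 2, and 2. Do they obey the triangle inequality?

For three segments to close into a triangle, no single side can be as long as the other two combined.
The longest side is 3, and 2 + 2 = 4 > 3.
A triangle can be formed.

Yes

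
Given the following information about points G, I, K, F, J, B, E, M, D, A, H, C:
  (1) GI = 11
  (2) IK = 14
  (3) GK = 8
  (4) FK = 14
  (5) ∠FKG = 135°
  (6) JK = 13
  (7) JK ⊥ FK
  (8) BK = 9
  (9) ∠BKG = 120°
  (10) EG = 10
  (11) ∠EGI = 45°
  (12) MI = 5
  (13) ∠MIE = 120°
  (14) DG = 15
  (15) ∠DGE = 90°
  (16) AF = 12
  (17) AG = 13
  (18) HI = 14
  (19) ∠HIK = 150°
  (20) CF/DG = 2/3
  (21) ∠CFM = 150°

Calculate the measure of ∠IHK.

Step 1: By the law of cosines on triangle HIK: HK² = 14² + 14² − 2·14·14·cos(150°) = 731.48, so HK ≈ 27.05.
Step 2: By the inverse law of cosines on triangle IHK: cos(∠IHK) = (14² + 27.05² − 14²) / (2·14·27.05) = 731.48/757.29 = 0.9659, so ∠IHK = 15°.

Therefore, the measure of angle ∠IHK = 15°.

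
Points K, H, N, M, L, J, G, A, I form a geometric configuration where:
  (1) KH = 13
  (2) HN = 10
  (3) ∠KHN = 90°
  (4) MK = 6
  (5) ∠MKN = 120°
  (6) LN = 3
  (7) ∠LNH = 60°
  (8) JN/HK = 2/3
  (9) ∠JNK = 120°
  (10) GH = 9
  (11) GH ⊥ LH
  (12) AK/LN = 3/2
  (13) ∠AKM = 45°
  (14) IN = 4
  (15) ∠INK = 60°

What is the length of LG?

Step 1: By the law of cosines on triangle LNH: LH² = 3² + 10² − 2·3·10·cos(60°) = 79, so LH = √79.
Step 2: By the law of cosines on triangle LHG: LG² = √79² + 9² − 2·√79·9·cos(90°) = 160, so LG = 4·√10.

Therefore, the length of LG = 4·√10.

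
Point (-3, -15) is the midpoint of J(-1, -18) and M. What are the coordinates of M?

Using the midpoint formula: M = ((x1 + x2)/2, (y1 + y2)/2)
We know M = (-3, -15) and J = (-1, -18)
For x: -3 = (-1 + x2)/2, so x2 = 2*-3 - -1 = -5
For y: -15 = (-18 + y2)/2, so y2 = 2*-15 - -18 = -12
M = (-5, -12)

(-5, -12)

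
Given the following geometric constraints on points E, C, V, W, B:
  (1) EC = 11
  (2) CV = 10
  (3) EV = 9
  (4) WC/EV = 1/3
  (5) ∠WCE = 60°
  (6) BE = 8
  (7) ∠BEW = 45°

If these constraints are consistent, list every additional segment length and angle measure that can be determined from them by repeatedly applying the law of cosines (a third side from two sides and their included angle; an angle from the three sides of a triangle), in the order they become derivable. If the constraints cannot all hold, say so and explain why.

The constraints are consistent. Derivable facts, in order:
After 1 step:
- EW = √97
- ∠CEV = 58.99°
- ∠CVE = 70.53°
- ∠ECV = 50.48°
After 2 steps:
- WB ≈ 7.04
- ∠CEW = 15.3°
- ∠CWE = 104.7°
After 3 steps:
- ∠BWE = 53.46°
- ∠EBW = 81.54°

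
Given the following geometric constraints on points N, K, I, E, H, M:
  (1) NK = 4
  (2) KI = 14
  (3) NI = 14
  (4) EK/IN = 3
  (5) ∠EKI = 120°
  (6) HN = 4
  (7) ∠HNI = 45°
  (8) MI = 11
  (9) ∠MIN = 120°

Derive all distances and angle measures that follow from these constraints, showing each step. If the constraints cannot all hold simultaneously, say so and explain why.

The constraints are consistent.

From the given relations:
  EK = 3·IN = 3·14 = 42

Step 1: From NI = 14, IM = 11, and ∠NIM = 120°, by the law of cosines:
  NM² = NI² + IM² - 2·NI·IM·cos(120°) = 196 + 121 + 154 = 471
  NM ≈ 21.7

Step 2: From IK = 14, KE = 42, and ∠IKE = 120°, by the law of cosines:
  IE² = IK² + KE² - 2·IK·KE·cos(120°) = 196 + 1764 + 588 = 2548
  IE = 14·√13

Step 3: From IN = 14, NH = 4, and ∠INH = 45°, by the law of cosines:
  IH² = IN² + NH² - 2·IN·NH·cos(45°) = 196 + 16 - 79.2 = 132.8
  IH ≈ 11.52

Step 4: From NI = 14, NK = 4, IK = 14, by the inverse law of cosines:
  cos(∠INK) = (NI² + NK² - IK²) / (2·NI·NK)
  ∠INK = 81.79°

Step 5: From KI = 14, KN = 4, IN = 14, by the inverse law of cosines:
  cos(∠IKN) = (KI² + KN² - IN²) / (2·KI·KN)
  ∠IKN = 81.79°

Step 6: From IK = 14, IN = 14, KN = 4, by the inverse law of cosines:
  cos(∠KIN) = (IK² + IN² - KN²) / (2·IK·IN)
  ∠KIN = 16.43°

Step 7: From NI = 14, NM = 21.7, IM = 11, by the inverse law of cosines:
  cos(∠INM) = (NI² + NM² - IM²) / (2·NI·NM)
  ∠INM = 26.04°

Step 8: From IE = 14·√13, IK = 14, EK = 42, by the inverse law of cosines:
  cos(∠EIK) = (IE² + IK² - EK²) / (2·IE·IK)
  ∠EIK = 46.1°

Step 9: From IH = 11.52, IN = 14, HN = 4, by the inverse law of cosines:
  cos(∠HIN) = (IH² + IN² - HN²) / (2·IH·IN)
  ∠HIN = 14.21°

Step 10: From EI = 14·√13, EK = 42, IK = 14, by the inverse law of cosines:
  cos(∠IEK) = (EI² + EK² - IK²) / (2·EI·EK)
  ∠IEK = 13.9°

Step 11: From HI = 11.52, HN = 4, IN = 14, by the inverse law of cosines:
  cos(∠IHN) = (HI² + HN² - IN²) / (2·HI·HN)
  ∠IHN = 120.79°

Step 12: From MI = 11, MN = 21.7, IN = 14, by the inverse law of cosines:
  cos(∠IMN) = (MI² + MN² - IN²) / (2·MI·MN)
  ∠IMN = 33.96°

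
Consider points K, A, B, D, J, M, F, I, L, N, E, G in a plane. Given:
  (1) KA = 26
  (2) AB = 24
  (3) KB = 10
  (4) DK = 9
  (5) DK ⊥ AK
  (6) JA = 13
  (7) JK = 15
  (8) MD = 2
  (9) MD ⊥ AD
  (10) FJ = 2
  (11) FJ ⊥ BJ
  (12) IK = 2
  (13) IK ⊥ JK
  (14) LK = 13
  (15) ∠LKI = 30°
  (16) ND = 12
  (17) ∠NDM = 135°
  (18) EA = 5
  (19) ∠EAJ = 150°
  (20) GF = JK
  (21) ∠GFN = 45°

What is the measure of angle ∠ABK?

Step 1: By the inverse law of cosines on triangle ABK: cos(∠ABK) = (24² + 10² − 26²) / (2·24·10) = 0/480 = 0, so ∠ABK = 90°.

Therefore, the measure of angle ∠ABK = 90°.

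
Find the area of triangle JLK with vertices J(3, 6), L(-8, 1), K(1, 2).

The Shoelace formula computes the area from vertex coordinates by summing cross products.
For vertices (3,6), (-8,1), (1,2):
Signed sum = 3*1 - -8*6 + -8*2 - 1*1 + 1*6 - 3*2
= 51 + -17 + 0 = 34
Area = (1/2)|34| = 17.

17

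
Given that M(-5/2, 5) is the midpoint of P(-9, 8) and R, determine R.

Using the midpoint formula: M = ((x1 + x2)/2, (y1 + y2)/2)
We know M = (-5/2, 5) and P = (-9, 8)
For x: -5/2 = (-9 + x2)/2, so x2 = 2*-5/2 - -9 = 4
For y: 5 = (8 + y2)/2, so y2 = 2*5 - 8 = 2
R = (4, 2)

(4, 2)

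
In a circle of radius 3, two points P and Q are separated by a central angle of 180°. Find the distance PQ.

Drop a perpendicular from the center to the chord, bisecting both the chord and the central angle.
Each half-chord = r sin(θ/2) = 3 sin(90°).
The full chord = 2 × 3 × sin(90°) = 6.

6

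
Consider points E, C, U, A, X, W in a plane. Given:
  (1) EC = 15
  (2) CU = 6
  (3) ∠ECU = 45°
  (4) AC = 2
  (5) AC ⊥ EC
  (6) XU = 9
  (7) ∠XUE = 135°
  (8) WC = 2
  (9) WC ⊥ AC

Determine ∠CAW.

Step 1: By the law of cosines on triangle ACW: AW² = 2² + 2² − 2·2·2·cos(90°) = 8, so AW = 2·√2.
Step 2: By the inverse law of cosines on triangle CAW: cos(∠CAW) = (2² + (2·√2)² − 2²) / (2·2·2·√2) = 8/11.31 = 0.7071, so ∠CAW = 45°.

Therefore, the measure of angle ∠CAW = 45°.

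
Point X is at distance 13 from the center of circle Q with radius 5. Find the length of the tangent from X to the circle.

tangent = √(d² - r²) = √(13² - 5²) = √(169 - 25) = √144 = 12

12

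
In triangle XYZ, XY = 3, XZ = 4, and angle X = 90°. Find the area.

Area = (1/2) * XY * XZ * sin(X)
Area = (1/2) * 3 * 4 * sin(90°)
Area = (1/2) * 3 * 4 * 1
Area = 6

6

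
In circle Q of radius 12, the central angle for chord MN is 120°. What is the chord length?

Chord = 2(12) sin(60°) = 12*sqrt(3)

12*sqrt(3)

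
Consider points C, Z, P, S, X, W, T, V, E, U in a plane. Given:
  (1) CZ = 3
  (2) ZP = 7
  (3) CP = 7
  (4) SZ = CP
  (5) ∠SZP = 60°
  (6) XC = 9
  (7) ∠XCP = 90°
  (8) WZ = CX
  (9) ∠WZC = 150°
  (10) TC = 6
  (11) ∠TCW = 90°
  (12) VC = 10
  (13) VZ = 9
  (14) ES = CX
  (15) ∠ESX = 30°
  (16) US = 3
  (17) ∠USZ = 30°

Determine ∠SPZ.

From the given relations: SZ = CP = 7.
Step 1: By the law of cosines on triangle PZS: PS² = 7² + 7² − 2·7·7·cos(60°) = 49, so PS = 7.
Step 2: By the inverse law of cosines on triangle SPZ: cos(∠SPZ) = (7² + 7² − 7²) / (2·7·7) = 49/98 = 0.5, so ∠SPZ = 60°.

Therefore, the measure of angle ∠SPZ = 60°.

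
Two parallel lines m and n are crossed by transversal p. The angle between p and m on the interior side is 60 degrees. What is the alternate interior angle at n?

Alternate interior angles formed by parallel lines and a transversal are equal.
The given angle is 60 degrees.
The alternate interior angle = 60 degrees.

60 degrees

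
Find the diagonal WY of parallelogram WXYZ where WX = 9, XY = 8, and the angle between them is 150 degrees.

The diagonal of a parallelogram can be found by treating two adjacent sides and the diagonal as a triangle.
Applying the law of cosines with sides 9, 8 and included angle 150°:
d^2 = 81 + 64 - 144*cos(150°) = 72*sqrt(3) + 145
d = sqrt(72*sqrt(3) + 145)

sqrt(72*sqrt(3) + 145)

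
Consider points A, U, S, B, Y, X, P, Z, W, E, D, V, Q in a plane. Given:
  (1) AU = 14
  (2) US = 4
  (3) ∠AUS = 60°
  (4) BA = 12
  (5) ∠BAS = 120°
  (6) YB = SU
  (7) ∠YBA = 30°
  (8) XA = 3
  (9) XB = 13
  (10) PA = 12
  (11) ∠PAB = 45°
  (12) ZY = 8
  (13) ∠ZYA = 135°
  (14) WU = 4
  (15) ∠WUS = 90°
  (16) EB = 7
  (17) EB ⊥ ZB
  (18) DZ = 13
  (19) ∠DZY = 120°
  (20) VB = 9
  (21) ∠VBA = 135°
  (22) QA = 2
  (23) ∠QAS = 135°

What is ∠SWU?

Step 1: By the law of cosines on triangle WUS: WS² = 4² + 4² − 2·4·4·cos(90°) = 32, so WS = 4·√2.
Step 2: By the inverse law of cosines on triangle SWU: cos(∠SWU) = ((4·√2)² + 4² − 4²) / (2·4·√2·4) = 32/45.25 = 0.7071, so ∠SWU = 45°.

Therefore, the measure of angle ∠SWU = 45°.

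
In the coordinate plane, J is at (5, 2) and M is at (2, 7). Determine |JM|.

d = sqrt((2 - 5)^2 + (7 - 2)^2)
d = sqrt(-3^2 + 5^2)
d = sqrt(9 + 25)
d = sqrt(34)

sqrt(34)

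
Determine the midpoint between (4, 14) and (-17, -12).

The midpoint is the point halfway along the segment.
Move half the horizontal distance: 4 + (-17 - 4)/2 = 4 + -21/2 = -13/2
Move half the vertical distance: 14 + (-12 - 14)/2 = 14 + -26/2 = 1
Midpoint = (-13/2, 1)

(-13/2, 1)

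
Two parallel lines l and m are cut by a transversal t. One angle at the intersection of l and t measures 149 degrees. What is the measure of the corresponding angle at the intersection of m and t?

Corresponding angles are equal: 149 degrees.

149 degrees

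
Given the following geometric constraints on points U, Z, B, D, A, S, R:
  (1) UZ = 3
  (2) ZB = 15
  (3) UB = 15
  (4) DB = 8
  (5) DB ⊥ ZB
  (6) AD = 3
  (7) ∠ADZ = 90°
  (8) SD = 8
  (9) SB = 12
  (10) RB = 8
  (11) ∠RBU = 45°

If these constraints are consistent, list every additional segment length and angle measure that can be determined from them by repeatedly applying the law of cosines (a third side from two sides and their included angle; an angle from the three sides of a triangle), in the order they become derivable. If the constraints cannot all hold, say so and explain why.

The constraints are consistent. Derivable facts, in order:
After 1 step:
- UR ≈ 10.92
- ZD = 17
- ∠BDS = 97.18°
- ∠BSD = 41.41°
- ∠BUZ = 84.26°
- ∠BZU = 84.26°
- ∠DBS = 41.41°
- ∠UBZ = 11.48°
After 2 steps:
- ZA ≈ 17.26
- ∠BDZ = 61.93°
- ∠BRU = 103.81°
- ∠BUR = 31.19°
- ∠BZD = 28.07°
After 3 steps:
- ∠AZD = 10.01°
- ∠DAZ = 79.99°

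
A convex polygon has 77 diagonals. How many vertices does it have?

Using d = n(n - 3)/2, we solve 77 = n(n - 3)/2.
So n(n - 3) = 154.
Testing n = 14: 14 * 11 = 154 = 154. Correct.
The polygon has 14 sides.

14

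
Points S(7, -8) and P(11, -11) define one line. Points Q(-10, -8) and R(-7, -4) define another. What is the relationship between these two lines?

Slope of line 1: m1 = (-11 - -8)/(11 - 7) = -3/4 = -3/4
Slope of line 2: m2 = (-4 - -8)/(-7 - -10) = 4/3 = 4/3
m1 * m2 = -1, so perpendicular.

Perpendicular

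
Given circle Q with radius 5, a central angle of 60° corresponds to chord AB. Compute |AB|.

Chord length = 2r sin(θ/2)
= 2 × 5 × sin(60°/2)
= 2 × 5 × sin(30°)
= 5

5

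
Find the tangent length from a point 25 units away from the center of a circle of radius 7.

Let T be the point of tangency. Then OT ⊥ PT (radius ⊥ tangent).
In right triangle OTP: OP² = OT² + PT²
25² = 7² + PT²
PT² = 576, PT = 24

24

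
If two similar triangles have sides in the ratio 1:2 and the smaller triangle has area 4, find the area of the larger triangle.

The ratio of areas of similar triangles = (side ratio)^2.
Side ratio = 1:2, so area ratio = 1:4.
Area of the larger triangle / Area of the smaller triangle = 4/1
Area of the larger triangle = 4 * 4/1 = 16

16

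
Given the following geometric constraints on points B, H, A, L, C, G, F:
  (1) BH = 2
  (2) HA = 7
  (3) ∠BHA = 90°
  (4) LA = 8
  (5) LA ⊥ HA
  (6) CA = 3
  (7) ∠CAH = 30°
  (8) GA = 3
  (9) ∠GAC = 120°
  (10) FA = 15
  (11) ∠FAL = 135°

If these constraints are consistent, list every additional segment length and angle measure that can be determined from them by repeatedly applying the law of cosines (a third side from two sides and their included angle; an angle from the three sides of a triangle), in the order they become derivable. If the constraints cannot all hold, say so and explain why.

The constraints are consistent. Derivable facts, in order:
After 1 step:
- BA = √53
- CG = 3·√3
- HC ≈ 4.65
- HL = √113
- LF ≈ 21.42
After 2 steps:
- ∠ABH = 74.05°
- ∠ACG = 30°
- ∠ACH = 131.18°
- ∠AFL = 15.31°
- ∠AGC = 30°
- ∠AHC = 18.82°
- ∠AHL = 48.81°
- ∠ALF = 29.69°
- ∠ALH = 41.19°
- ∠BAH = 15.95°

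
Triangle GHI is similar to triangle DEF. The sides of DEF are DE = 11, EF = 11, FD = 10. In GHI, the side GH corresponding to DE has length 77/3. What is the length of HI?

Since the triangles are similar, the ratio of corresponding sides is constant.
Scale factor k = GH / DE = 77/3 / 11 = 7/3
HI = k * EF = 7/3 * 11 = 77/3

77/3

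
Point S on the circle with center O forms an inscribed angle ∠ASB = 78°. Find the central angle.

By the inscribed angle theorem, the central angle is twice the inscribed angle.
Central angle = 2 × 78° = 156°

156°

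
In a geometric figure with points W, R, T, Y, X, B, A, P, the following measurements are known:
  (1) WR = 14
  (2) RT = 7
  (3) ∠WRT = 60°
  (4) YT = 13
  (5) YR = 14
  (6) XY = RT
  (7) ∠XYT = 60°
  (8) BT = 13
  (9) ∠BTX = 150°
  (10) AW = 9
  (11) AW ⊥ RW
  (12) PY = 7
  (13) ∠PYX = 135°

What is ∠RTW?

Step 1: By the law of cosines on triangle TRW: TW² = 7² + 14² − 2·7·14·cos(60°) = 147, so TW = 7·√3.
Step 2: By the inverse law of cosines on triangle RTW: cos(∠RTW) = (7² + (7·√3)² − 14²) / (2·7·7·√3) = 0/169.74 = 0, so ∠RTW = 90°.

Therefore, the measure of angle ∠RTW = 90°.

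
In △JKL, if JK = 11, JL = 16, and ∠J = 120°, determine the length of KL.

By the law of cosines: KL^2 = JK^2 + JL^2 - 2*JK*JL*cos(J)
KL^2 = 11^2 + 16^2 - 2*11*16*cos(120°)
KL^2 = 121 + 256 - 352*(-1/2)
KL^2 = 553
KL = sqrt(553)

sqrt(553)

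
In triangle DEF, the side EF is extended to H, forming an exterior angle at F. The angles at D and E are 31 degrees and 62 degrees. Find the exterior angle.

The interior angle at F is 180 - 31 - 62 = 87 degrees.
The exterior angle and interior angle at F are supplementary:
Exterior angle = 180 - 87 = 93 degrees.

93 degrees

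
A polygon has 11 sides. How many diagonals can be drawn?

Each of the 11 vertices connects to 8 non-adjacent vertices via diagonals.
Total connections = 11 × 8 = 88, but each diagonal is counted twice.
Number of diagonals = 88 / 2 = 44.

44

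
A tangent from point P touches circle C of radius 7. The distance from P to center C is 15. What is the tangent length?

Let T be the point of tangency. Then CT ⊥ PT (radius ⊥ tangent).
In right triangle CTP: CP² = CT² + PT²
15² = 7² + PT²
PT² = 176, PT = 4*sqrt(11)

4*sqrt(11)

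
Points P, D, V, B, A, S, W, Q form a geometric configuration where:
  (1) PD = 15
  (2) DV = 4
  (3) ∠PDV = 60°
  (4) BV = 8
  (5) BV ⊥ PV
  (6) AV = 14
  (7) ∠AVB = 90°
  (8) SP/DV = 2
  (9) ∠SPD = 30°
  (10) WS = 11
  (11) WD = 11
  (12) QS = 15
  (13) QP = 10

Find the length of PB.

Step 1: By the law of cosines on triangle VDP: VP² = 4² + 15² − 2·4·15·cos(60°) = 181, so VP = √181.
Step 2: By the law of cosines on triangle PVB: PB² = √181² + 8² − 2·√181·8·cos(90°) = 245, so PB = 7·√5.

Therefore, the length of PB = 7·√5.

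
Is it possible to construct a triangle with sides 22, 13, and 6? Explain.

Check the triangle inequality: 13 + 6 = 19 ≤ 22.
Since the sum of two sides does not exceed the third, no triangle can be formed.

No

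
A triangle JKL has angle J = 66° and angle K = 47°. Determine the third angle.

Let angle L = x. Then 66 + 47 + x = 180.
x = 180 - 113 = 67 degrees.

67 degrees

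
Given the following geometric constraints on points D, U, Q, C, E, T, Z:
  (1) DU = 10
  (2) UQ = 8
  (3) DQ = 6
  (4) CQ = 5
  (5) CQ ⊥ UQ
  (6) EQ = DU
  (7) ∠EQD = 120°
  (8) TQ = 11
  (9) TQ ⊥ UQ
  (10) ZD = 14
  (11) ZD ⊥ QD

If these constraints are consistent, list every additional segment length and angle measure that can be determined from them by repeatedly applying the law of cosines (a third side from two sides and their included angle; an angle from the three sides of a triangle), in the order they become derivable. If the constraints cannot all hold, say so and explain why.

The constraints are consistent. Derivable facts, in order:
After 1 step:
- DE = 14
- QZ = 2·√58
- UC = √89
- UT = √185
- ∠DQU = 90°
- ∠DUQ = 36.87°
- ∠QDU = 53.13°
After 2 steps:
- ∠CUQ = 32.01°
- ∠DEQ = 21.79°
- ∠DQZ = 66.8°
- ∠DZQ = 23.2°
- ∠EDQ = 38.21°
- ∠QCU = 57.99°
- ∠QTU = 36.03°
- ∠QUT = 53.97°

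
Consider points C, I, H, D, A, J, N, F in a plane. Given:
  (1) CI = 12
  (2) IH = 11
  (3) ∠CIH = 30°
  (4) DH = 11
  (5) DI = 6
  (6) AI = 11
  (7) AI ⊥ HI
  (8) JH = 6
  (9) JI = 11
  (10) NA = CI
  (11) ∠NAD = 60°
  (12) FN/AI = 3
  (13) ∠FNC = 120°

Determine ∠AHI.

Step 1: By the law of cosines on triangle HIA: HA² = 11² + 11² − 2·11·11·cos(90°) = 242, so HA = 11·√2.
Step 2: By the inverse law of cosines on triangle AHI: cos(∠AHI) = ((11·√2)² + 11² − 11²) / (2·11·√2·11) = 242/342.24 = 0.7071, so ∠AHI = 45°.

Therefore, the measure of angle ∠AHI = 45°.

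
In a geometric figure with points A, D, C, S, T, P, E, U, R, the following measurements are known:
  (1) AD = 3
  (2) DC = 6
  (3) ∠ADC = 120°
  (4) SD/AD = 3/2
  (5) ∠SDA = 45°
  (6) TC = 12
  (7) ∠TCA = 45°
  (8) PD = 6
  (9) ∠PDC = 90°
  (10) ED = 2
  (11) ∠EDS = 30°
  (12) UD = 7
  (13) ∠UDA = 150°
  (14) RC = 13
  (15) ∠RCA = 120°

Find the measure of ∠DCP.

Step 1: By the law of cosines on triangle CDP: CP² = 6² + 6² − 2·6·6·cos(90°) = 72, so CP = 6·√2.
Step 2: By the inverse law of cosines on triangle DCP: cos(∠DCP) = (6² + (6·√2)² − 6²) / (2·6·6·√2) = 72/101.82 = 0.7071, so ∠DCP = 45°.

Therefore, the measure of angle ∠DCP = 45°.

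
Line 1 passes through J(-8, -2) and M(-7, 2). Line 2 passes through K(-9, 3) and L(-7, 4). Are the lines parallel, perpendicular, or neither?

Slope of line 1: m1 = (2 - -2)/(-7 - -8) = 4/1 = 4
Slope of line 2: m2 = (4 - 3)/(-7 - -9) = 1/2 = 1/2
m1 != m2 (4 != 1/2), so not parallel.
m1 * m2 = (4) * (1/2) = 2 != -1, so not perpendicular.
The lines are neither parallel nor perpendicular.

Neither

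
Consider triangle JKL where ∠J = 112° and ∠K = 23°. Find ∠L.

angle L = 180 - 112 - 23 = 45 degrees.

45 degrees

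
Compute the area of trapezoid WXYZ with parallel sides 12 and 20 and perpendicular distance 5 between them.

Area of a trapezoid = (base1 + base2) * height / 2
Area = (12 + 20) * 5 / 2
Area = 32 * 5 / 2
Area = 160 / 2
Area = 80

80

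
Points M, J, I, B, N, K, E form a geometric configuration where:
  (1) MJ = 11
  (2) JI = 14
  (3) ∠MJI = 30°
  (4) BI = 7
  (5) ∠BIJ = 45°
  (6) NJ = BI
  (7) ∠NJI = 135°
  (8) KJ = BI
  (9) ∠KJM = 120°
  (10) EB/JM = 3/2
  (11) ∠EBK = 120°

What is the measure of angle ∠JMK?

From the given relations: KJ = BI = 7.
Step 1: By the law of cosines on triangle MJK: MK² = 11² + 7² − 2·11·7·cos(120°) = 247, so MK ≈ 15.72.
Step 2: By the inverse law of cosines on triangle JMK: cos(∠JMK) = (11² + 15.72² − 7²) / (2·11·15.72) = 319/345.76 = 0.9226, so ∠JMK = 22.69°.

Therefore, the measure of angle ∠JMK = 22.69°.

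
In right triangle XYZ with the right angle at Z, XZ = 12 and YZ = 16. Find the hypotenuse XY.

In a right triangle, the square of the hypotenuse equals the sum of the squares of the two legs.
The legs are 12 and 16, so the hypotenuse = sqrt(144 + 256) = sqrt(400) = 20.

20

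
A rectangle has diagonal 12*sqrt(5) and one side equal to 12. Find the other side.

b = sqrt(d^2 - a^2) = sqrt(720 - 144) = sqrt(576) = 24

24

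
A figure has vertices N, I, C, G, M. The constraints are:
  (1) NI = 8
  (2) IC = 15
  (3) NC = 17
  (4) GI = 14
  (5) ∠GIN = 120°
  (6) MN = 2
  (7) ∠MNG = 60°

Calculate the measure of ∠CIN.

Step 1: By the inverse law of cosines on triangle CIN: cos(∠CIN) = (15² + 8² − 17²) / (2·15·8) = 0/240 = 0, so ∠CIN = 90°.

Therefore, the measure of angle ∠CIN = 90°.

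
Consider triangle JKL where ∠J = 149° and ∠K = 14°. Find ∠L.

angle L = 180 - 149 - 14 = 17 degrees.

17 degrees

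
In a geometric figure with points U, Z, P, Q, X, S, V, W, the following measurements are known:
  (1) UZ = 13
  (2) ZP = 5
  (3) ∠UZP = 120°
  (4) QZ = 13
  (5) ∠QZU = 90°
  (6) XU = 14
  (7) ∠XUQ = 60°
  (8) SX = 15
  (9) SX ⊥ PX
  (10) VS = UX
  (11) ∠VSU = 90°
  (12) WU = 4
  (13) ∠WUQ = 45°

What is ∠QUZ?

Step 1: By the law of cosines on triangle UZQ: UQ² = 13² + 13² − 2·13·13·cos(90°) = 338, so UQ = 13·√2.
Step 2: By the inverse law of cosines on triangle QUZ: cos(∠QUZ) = ((13·√2)² + 13² − 13²) / (2·13·√2·13) = 338/478 = 0.7071, so ∠QUZ = 45°.

Therefore, the measure of angle ∠QUZ = 45°.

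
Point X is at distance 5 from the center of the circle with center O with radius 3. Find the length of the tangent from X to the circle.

tangent = √(d² - r²) = √(5² - 3²) = √(25 - 9) = √16 = 4

4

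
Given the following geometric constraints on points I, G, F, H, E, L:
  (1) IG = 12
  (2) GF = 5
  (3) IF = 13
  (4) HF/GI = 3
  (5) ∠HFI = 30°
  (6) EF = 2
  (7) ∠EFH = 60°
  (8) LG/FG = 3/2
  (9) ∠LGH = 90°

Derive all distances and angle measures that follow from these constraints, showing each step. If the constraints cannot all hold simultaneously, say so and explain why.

The constraints are consistent.

From the given relations:
  HF = 3·GI = 3·12 = 36
  LG = 3/2·FG = 3/2·5 ≈ 7.5

Step 1: From IF = 13, FH = 36, and ∠IFH = 30°, by the law of cosines:
  IH² = IF² + FH² - 2·IF·FH·cos(30°) = 169 + 1296 - 810.6 = 654.4
  IH ≈ 25.58

Step 2: From HF = 36, FE = 2, and ∠HFE = 60°, by the law of cosines:
  HE² = HF² + FE² - 2·HF·FE·cos(60°) = 1296 + 4 - 72 = 1228
  HE ≈ 35.04

Step 3: From IF = 13, IG = 12, FG = 5, by the inverse law of cosines:
  cos(∠FIG) = (IF² + IG² - FG²) / (2·IF·IG)
  ∠FIG = 22.62°

Step 4: From GF = 5, GI = 12, FI = 13, by the inverse law of cosines:
  cos(∠FGI) = (GF² + GI² - FI²) / (2·GF·GI)
  ∠FGI = 90°

Step 5: From FG = 5, FI = 13, GI = 12, by the inverse law of cosines:
  cos(∠GFI) = (FG² + FI² - GI²) / (2·FG·FI)
  ∠GFI = 67.38°

Step 6: From IF = 13, IH = 25.58, FH = 36, by the inverse law of cosines:
  cos(∠FIH) = (IF² + IH² - FH²) / (2·IF·IH)
  ∠FIH = 135.28°

Step 7: From HE = 35.04, HF = 36, EF = 2, by the inverse law of cosines:
  cos(∠EHF) = (HE² + HF² - EF²) / (2·HE·HF)
  ∠EHF = 2.83°

Step 8: From HF = 36, HI = 25.58, FI = 13, by the inverse law of cosines:
  cos(∠FHI) = (HF² + HI² - FI²) / (2·HF·HI)
  ∠FHI = 14.72°

Step 9: From EF = 2, EH = 35.04, FH = 36, by the inverse law of cosines:
  cos(∠FEH) = (EF² + EH² - FH²) / (2·EF·EH)
  ∠FEH = 117.17°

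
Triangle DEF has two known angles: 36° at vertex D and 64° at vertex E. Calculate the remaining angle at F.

By the triangle angle sum property, the three interior angles of any triangle add up to 180°.
We know angle D = 36° and angle E = 64°, so their sum is 100°.
Therefore angle F = 180° - 100° = 80°.

80 degrees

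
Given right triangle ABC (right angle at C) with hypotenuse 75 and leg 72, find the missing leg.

By the Pythagorean theorem: BC^2 = AB^2 - AC^2
BC^2 = 75^2 - 72^2 = 5625 - 5184 = 441
BC = sqrt(441) = 21

21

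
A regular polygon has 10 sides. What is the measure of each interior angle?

Each interior angle of a regular n-gon is (n - 2) * 180 / n.
For n = 10: (10 - 2) * 180 / 10 = 1440/10 = 144 degrees.

144 degrees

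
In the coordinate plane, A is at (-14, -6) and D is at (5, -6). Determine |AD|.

The horizontal distance is |5 - -14| = 19 and the vertical distance is |-6 - -6| = 0.
By the Pythagorean theorem, d = sqrt(19^2 + 0^2) = sqrt(361) = 19.

19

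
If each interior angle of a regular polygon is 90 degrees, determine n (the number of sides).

Each interior angle of a regular n-gon is (n - 2) * 180 / n.
Setting this equal to 90:
(n - 2) * 180 / n = 90
Each exterior angle = 180 - 90 = 90 degrees.
Since exterior angles sum to 360: n = 360 / 90 = 4.

4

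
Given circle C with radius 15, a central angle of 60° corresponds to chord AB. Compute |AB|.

Chord = 2(15) sin(30°) = 15

15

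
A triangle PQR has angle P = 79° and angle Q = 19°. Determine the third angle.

angle R = 180 - 79 - 19 = 82 degrees.

82 degrees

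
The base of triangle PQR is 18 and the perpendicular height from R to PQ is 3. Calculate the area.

Area = (1/2)(18)(3) = 27

27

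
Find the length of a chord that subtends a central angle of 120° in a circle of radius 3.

Chord length = 2r sin(θ/2)
= 2 × 3 × sin(120°/2)
= 2 × 3 × sin(60°)
= 3*sqrt(3)

3*sqrt(3)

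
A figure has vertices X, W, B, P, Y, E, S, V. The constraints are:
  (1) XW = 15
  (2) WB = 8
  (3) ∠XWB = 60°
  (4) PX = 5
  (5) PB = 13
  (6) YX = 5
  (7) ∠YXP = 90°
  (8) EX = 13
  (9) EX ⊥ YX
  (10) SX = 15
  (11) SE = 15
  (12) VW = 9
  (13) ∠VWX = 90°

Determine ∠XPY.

Step 1: By the law of cosines on triangle PXY: PY² = 5² + 5² − 2·5·5·cos(90°) = 50, so PY = 5·√2.
Step 2: By the inverse law of cosines on triangle XPY: cos(∠XPY) = (5² + (5·√2)² − 5²) / (2·5·5·√2) = 50/70.71 = 0.7071, so ∠XPY = 45°.

Therefore, the measure of angle ∠XPY = 45°.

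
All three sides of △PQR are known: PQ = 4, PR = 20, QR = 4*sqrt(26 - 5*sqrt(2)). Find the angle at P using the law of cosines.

When all three sides of a triangle are known, the law of cosines can be rearranged to find any angle.
cos(C) = (a² + b² - c²) / (2ab) gives cos(P) = sqrt(2)/2.
Taking the inverse cosine: P = 45°.

45°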